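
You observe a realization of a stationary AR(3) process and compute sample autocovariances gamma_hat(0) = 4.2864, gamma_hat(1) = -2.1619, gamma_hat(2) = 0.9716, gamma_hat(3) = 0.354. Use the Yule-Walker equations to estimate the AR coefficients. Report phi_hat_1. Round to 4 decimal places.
\hat\phi_{1} = -0.5140

The Yule-Walker equations for an AR(p) process read, in matrix form,
  Gamma_p phi = r_p,   with   (Gamma_p)_{ij} = gamma(|i - j|),
                       (r_p)_i = gamma(i),   i,j = 1..p.
Substitute the sample gammas (Toeplitz matrix and right-hand side of size 3):
  Gamma_p = [[4.2864, -2.1619, 0.9716], [-2.1619, 4.2864, -2.1619], [0.9716, -2.1619, 4.2864]]
  r_p     = [-2.1619, 0.9716, 0.354]
Written out (R1..R3):
  (R1) 4.2864 phi_1 - 2.1619 phi_2 + 0.9716 phi_3 = -2.1619
  (R2) -2.1619 phi_1 + 4.2864 phi_2 - 2.1619 phi_3 = 0.9716
  (R3) 0.9716 phi_1 - 2.1619 phi_2 + 4.2864 phi_3 = 0.354
Gaussian elimination:
  R2 <- R2 - (-2.1619/4.2864) R1 = R2 - (-0.504363) R1:  3.196018 phi_2 - 1.671861 phi_3 = -0.118782
  R3 <- R3 - (0.9716/4.2864) R1 = R3 - (0.22667) R1:  -1.671861 phi_2 + 4.066167 phi_3 = 0.844039
  R3 <- R3 - (-1.671861/3.196018) R2 = R3 - (-0.523108) R2:  3.191604 phi_3 = 0.781903
Back-substitution:
  phi_hat_3 = 0.781903 / 3.191604 = 0.244988
  phi_hat_2 = (-0.118782 - (-1.671861)(0.244988)) / 3.196018 = 0.090989
  phi_hat_1 = (-2.1619 - (-2.1619)(0.090989) - (0.9716)(0.244988)) / 4.2864 = -0.514002
So phi_hat = [-0.5140, 0.0910, 0.2450].
Therefore phi_hat_1 = -0.5140.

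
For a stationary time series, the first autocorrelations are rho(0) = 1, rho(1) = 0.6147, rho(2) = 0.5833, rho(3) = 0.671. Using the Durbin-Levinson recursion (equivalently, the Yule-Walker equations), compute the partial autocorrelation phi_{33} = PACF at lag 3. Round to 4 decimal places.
\phi_{33} = 0.4111

The PACF at lag k is phi_{kk}, the last component of the solution
to the Yule-Walker system G_k phi = r_k where
  (G_k)_{ij} = rho(|i - j|), (r_k)_i = rho(i), i,j = 1..k.
Equivalently, Durbin-Levinson gives phi_{kk} iteratively:
  phi_{11} = rho(1)
  phi_{kk} = [rho(k) - sum_{j=1..k-1} phi_{k-1,j} rho(k-j)]
            / [1 - sum_{j=1..k-1} phi_{k-1,j} rho(j)],
  phi_{k,j} = phi_{k-1,j} - phi_{kk} phi_{k-1,k-j},  j = 1..k-1.
Step k = 1:
  phi_11 = rho(1) = 0.6147.
Step k = 2:
  phi_22 = [rho(2) - phi_11 rho(1)] / [1 - phi_11 rho(1)] = [0.5833 - (0.6147)(0.6147)] / [1 - (0.6147)(0.6147)]
         = 0.20544391 / 0.62214391 = 0.330219.
  Update: phi_21 = phi_11 - phi_22 phi_11 = 0.6147 - (0.330219)(0.6147) = 0.411714.
Step k = 3:
  phi_33 = [rho(3) - phi_21 rho(2) - phi_22 rho(1)] / [1 - phi_21 rho(1) - phi_22 rho(2)]
    numerator   = 0.671 - (0.411714)(0.5833) - (0.330219)(0.6147) = 0.22786131
    denominator = 1 - (0.411714)(0.6147) - (0.330219)(0.5833) = 0.55430237
  phi_33 = 0.22786131 / 0.55430237 = 0.4111.
Therefore phi_{33} = 0.4111.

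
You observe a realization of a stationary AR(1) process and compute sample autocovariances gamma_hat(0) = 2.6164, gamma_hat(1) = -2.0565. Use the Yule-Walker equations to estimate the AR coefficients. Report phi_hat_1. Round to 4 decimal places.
\hat\phi_{1} = -0.7860

The Yule-Walker equations for an AR(p) process read, in matrix form,
  Gamma_p phi = r_p,   with   (Gamma_p)_{ij} = gamma(|i - j|),
                       (r_p)_i = gamma(i),   i,j = 1..p.
Substitute the sample gammas (Toeplitz matrix and right-hand side of size 1):
  Gamma_p = [[2.6164]]
  r_p     = [-2.0565]
With p = 1 this is the single equation gamma(0) phi_1 = gamma(1):
  phi_hat_1 = gamma(1) / gamma(0) = -2.0565 / 2.6164 = -0.7860.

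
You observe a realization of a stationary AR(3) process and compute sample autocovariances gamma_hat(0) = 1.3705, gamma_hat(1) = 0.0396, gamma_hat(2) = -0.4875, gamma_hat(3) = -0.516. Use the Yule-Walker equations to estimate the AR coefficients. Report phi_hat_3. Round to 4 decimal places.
\hat\phi_{3} = -0.4040

The Yule-Walker equations for an AR(p) process read, in matrix form,
  Gamma_p phi = r_p,   with   (Gamma_p)_{ij} = gamma(|i - j|),
                       (r_p)_i = gamma(i),   i,j = 1..p.
Substitute the sample gammas (Toeplitz matrix and right-hand side of size 3):
  Gamma_p = [[1.3705, 0.0396, -0.4875], [0.0396, 1.3705, 0.0396], [-0.4875, 0.0396, 1.3705]]
  r_p     = [0.0396, -0.4875, -0.516]
Written out (R1..R3):
  (R1) 1.3705 phi_1 + 0.0396 phi_2 - 0.4875 phi_3 = 0.0396
  (R2) 0.0396 phi_1 + 1.3705 phi_2 + 0.0396 phi_3 = -0.4875
  (R3) -0.4875 phi_1 + 0.0396 phi_2 + 1.3705 phi_3 = -0.516
Gaussian elimination:
  R2 <- R2 - (0.0396/1.3705) R1 = R2 - (0.028895) R1:  1.369356 phi_2 + 0.053686 phi_3 = -0.488644
  R3 <- R3 - (-0.4875/1.3705) R1 = R3 - (-0.35571) R1:  0.053686 phi_2 + 1.197092 phi_3 = -0.501914
  R3 <- R3 - (0.053686/1.369356) R2 = R3 - (0.039205) R2:  1.194987 phi_3 = -0.482756
Back-substitution:
  phi_hat_3 = -0.482756 / 1.194987 = -0.403985
  phi_hat_2 = (-0.488644 - (0.053686)(-0.403985)) / 1.369356 = -0.341004
  phi_hat_1 = (0.0396 - (0.0396)(-0.341004) - (-0.4875)(-0.403985)) / 1.3705 = -0.104954
So phi_hat = [-0.1050, -0.3410, -0.4040].
Therefore phi_hat_3 = -0.4040.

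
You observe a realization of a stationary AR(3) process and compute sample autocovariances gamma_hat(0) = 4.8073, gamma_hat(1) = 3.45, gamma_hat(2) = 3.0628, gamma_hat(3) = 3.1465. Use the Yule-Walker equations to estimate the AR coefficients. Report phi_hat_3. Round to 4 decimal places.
\hat\phi_{3} = 0.2900

The Yule-Walker equations for an AR(p) process read, in matrix form,
  Gamma_p phi = r_p,   with   (Gamma_p)_{ij} = gamma(|i - j|),
                       (r_p)_i = gamma(i),   i,j = 1..p.
Substitute the sample gammas (Toeplitz matrix and right-hand side of size 3):
  Gamma_p = [[4.8073, 3.45, 3.0628], [3.45, 4.8073, 3.45], [3.0628, 3.45, 4.8073]]
  r_p     = [3.45, 3.0628, 3.1465]
Written out (R1..R3):
  (R1) 4.8073 phi_1 + 3.45 phi_2 + 3.0628 phi_3 = 3.45
  (R2) 3.45 phi_1 + 4.8073 phi_2 + 3.45 phi_3 = 3.0628
  (R3) 3.0628 phi_1 + 3.45 phi_2 + 4.8073 phi_3 = 3.1465
Gaussian elimination:
  R2 <- R2 - (3.45/4.8073) R1 = R2 - (0.717659) R1:  2.331378 phi_2 + 1.251955 phi_3 = 0.586878
  R3 <- R3 - (3.0628/4.8073) R1 = R3 - (0.637114) R1:  1.251955 phi_2 + 2.855946 phi_3 = 0.948455
  R3 <- R3 - (1.251955/2.331378) R2 = R3 - (0.537002) R2:  2.183643 phi_3 = 0.633301
Back-substitution:
  phi_hat_3 = 0.633301 / 2.183643 = 0.29002
  phi_hat_2 = (0.586878 - (1.251955)(0.29002)) / 2.331378 = 0.095989
  phi_hat_1 = (3.45 - (3.45)(0.095989) - (3.0628)(0.29002)) / 4.8073 = 0.463996
So phi_hat = [0.4640, 0.0960, 0.2900].
Therefore phi_hat_3 = 0.2900.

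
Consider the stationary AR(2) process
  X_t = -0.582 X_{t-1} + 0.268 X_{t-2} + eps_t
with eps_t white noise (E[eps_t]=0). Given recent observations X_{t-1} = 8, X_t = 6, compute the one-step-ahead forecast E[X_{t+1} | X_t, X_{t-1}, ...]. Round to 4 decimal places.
E[X_{t+1} \mid \mathcal F_t] = -1.3480

For an AR(p) model X_t = c + sum_i phi_i X_{t-i} + eps_t, the
one-step-ahead conditional mean is
  E[X_{t+1} | X_t, ...] = c + sum_i phi_i X_{t+1-i}.
Substitute known values:
  E[X_{t+1} | ...] = (-0.582) * (6) + (0.268) * (8)
                   = -1.3480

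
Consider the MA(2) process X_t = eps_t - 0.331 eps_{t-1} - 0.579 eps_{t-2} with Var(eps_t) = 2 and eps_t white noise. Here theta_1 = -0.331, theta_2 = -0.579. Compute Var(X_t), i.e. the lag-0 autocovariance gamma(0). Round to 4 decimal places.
\gamma(0) = 2.8896

For an MA(q) process X_t = eps_t + sum_i theta_i eps_{t-i} with
Var(eps_t) = sigma^2, the variance is
  gamma(0) = sigma^2 * (1 + sum_i theta_i^2).
  sum_i theta_i^2 = (-0.331)^2 + (-0.579)^2 = 0.109561 + 0.335241 = 0.444802.
  gamma(0) = 2 * (1 + 0.444802) = 2 * 1.444802 = 2.889604, which rounds to 2.8896.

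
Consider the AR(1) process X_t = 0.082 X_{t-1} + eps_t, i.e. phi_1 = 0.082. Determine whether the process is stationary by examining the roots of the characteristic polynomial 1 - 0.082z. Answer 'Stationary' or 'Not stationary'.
\text{Stationary}

The AR(p) characteristic polynomial is P(z) = 1 - 0.082z.
Stationarity requires all roots to lie outside the unit circle, i.e. |z| > 1 for every root.
This is linear in z: 1 + (-0.082) z = 0  =>  z = -1/(-0.082) = 12.195122,  |z| = 12.195122.
Moduli of all roots: 12.1951.
All moduli strictly greater than 1? Yes.
Verdict: Stationary.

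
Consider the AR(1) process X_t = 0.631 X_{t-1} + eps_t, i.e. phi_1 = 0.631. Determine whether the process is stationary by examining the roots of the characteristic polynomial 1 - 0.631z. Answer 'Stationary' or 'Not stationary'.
\text{Stationary}

The AR(p) characteristic polynomial is P(z) = 1 - 0.631z.
Stationarity requires all roots to lie outside the unit circle, i.e. |z| > 1 for every root.
This is linear in z: 1 + (-0.631) z = 0  =>  z = -1/(-0.631) = 1.584786,  |z| = 1.584786.
Moduli of all roots: 1.5848.
All moduli strictly greater than 1? Yes.
Verdict: Stationary.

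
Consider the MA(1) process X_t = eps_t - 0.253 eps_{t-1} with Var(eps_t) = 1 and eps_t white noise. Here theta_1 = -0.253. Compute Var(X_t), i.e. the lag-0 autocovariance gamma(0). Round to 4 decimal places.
\gamma(0) = 1.0640

For an MA(q) process X_t = eps_t + sum_i theta_i eps_{t-i} with
Var(eps_t) = sigma^2, the variance is
  gamma(0) = sigma^2 * (1 + sum_i theta_i^2).
  sum_i theta_i^2 = (-0.253)^2 = 0.064009.
  gamma(0) = 1 * (1 + 0.064009) = 1 * 1.064009 = 1.064009, which rounds to 1.0640.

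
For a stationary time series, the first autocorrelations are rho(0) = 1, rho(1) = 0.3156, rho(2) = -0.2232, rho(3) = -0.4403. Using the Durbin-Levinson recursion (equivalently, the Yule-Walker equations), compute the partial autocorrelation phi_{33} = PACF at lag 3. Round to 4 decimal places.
\phi_{33} = -0.2950

The PACF at lag k is phi_{kk}, the last component of the solution
to the Yule-Walker system G_k phi = r_k where
  (G_k)_{ij} = rho(|i - j|), (r_k)_i = rho(i), i,j = 1..k.
Equivalently, Durbin-Levinson gives phi_{kk} iteratively:
  phi_{11} = rho(1)
  phi_{kk} = [rho(k) - sum_{j=1..k-1} phi_{k-1,j} rho(k-j)]
            / [1 - sum_{j=1..k-1} phi_{k-1,j} rho(j)],
  phi_{k,j} = phi_{k-1,j} - phi_{kk} phi_{k-1,k-j},  j = 1..k-1.
Step k = 1:
  phi_11 = rho(1) = 0.3156.
Step k = 2:
  phi_22 = [rho(2) - phi_11 rho(1)] / [1 - phi_11 rho(1)] = [-0.2232 - (0.3156)(0.3156)] / [1 - (0.3156)(0.3156)]
         = -0.32280336 / 0.90039664 = -0.358512.
  Update: phi_21 = phi_11 - phi_22 phi_11 = 0.3156 - (-0.358512)(0.3156) = 0.428747.
Step k = 3:
  phi_33 = [rho(3) - phi_21 rho(2) - phi_22 rho(1)] / [1 - phi_21 rho(1) - phi_22 rho(2)]
    numerator   = -0.4403 - (0.428747)(-0.2232) - (-0.358512)(0.3156) = -0.23145726
    denominator = 1 - (0.428747)(0.3156) - (-0.358512)(-0.2232) = 0.78466763
  phi_33 = -0.23145726 / 0.78466763 = -0.295.
Therefore phi_{33} = -0.2950.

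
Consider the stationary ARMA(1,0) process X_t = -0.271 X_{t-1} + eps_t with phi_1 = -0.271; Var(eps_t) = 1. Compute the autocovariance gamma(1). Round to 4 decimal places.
\gamma(1) = -0.2925

Multiply the model equation by X_{t-k} and take expectations. With theta_0 = psi_0 = 1 and psi_j the MA(infinity) weights, this gives
  gamma(k) - sum_i phi_i gamma(k-i) = c_k,
  c_k = sigma^2 * sum_{j=k..q} theta_j psi_{j-k}   (c_k = 0 for k > q),
using gamma(-m) = gamma(m).
Pure AR (q = 0): c_0 = sigma^2 = 1, c_k = 0 for k >= 1.
Equations for k = 0 and k = 1 (AR order 1):
  gamma(0) = phi_1 gamma(1) + c_0
  gamma(1) = phi_1 gamma(0) + c_1
Substituting the second into the first: gamma(0) (1 - phi_1^2) = c_0 + phi_1 c_1, so
  gamma(0) = c_0 / (1 - phi_1^2) = 1 / (1 - (-0.271)^2) = 1 / 0.926559 = 1.079262.
  gamma(1) = phi_1 gamma(0) = (-0.271)(1.079262) = -0.29248.
Therefore gamma(1) = -0.2925 (to 4 decimal places).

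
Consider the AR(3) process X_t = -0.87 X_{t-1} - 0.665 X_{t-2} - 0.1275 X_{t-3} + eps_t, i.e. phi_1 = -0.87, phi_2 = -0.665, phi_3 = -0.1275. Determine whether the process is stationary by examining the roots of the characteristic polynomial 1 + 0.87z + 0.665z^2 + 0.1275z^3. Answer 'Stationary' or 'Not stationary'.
\text{Stationary}

The AR(p) characteristic polynomial is P(z) = 1 + 0.87z + 0.665z^2 + 0.1275z^3.
Stationarity requires all roots to lie outside the unit circle, i.e. |z| > 1 for every root.
Degree 3: look for a simple real root z0 first, then factor out (1 - z/z0) and solve the remaining quadratic.
Testing z0 = -4: P(-4) = 1 + (0.87)(-4) + (0.665)(-4)^2 + (0.1275)(-4)^3
  = 1 + (-3.48) + (10.64) + (-8.16) = 0.  So z_0 = -4 is a root, |z_0| = 4.
Divide out the factor (1 + 0.25 z) = (1 - z/z0) (since 1/z0 = -0.25):
  P(z) = (1 + 0.25 z)(1 + (0.62) z + (0.51) z^2)
  [check: z-coef 0.62 - (-0.25) = 0.87; z^2-coef 0.51 - (-0.25)(0.62) = 0.665; z^3-coef -(-0.25)(0.51) = 0.1275.]
Remaining roots from the quadratic factor 1 + (0.62) z + (0.51) z^2:
  Set 1 + (0.62) z + (0.51) z^2 = 0, i.e. a z^2 + b z + c = 0 with a = 0.51, b = 0.62, c = 1.
  Discriminant D = b^2 - 4ac = (0.62)^2 - 4*(0.51)*1 = 0.3844 - (2.04) = -1.6556.
  D < 0, so the roots are the complex-conjugate pair z = (-b +/- i sqrt(-D)) / (2a) = -0.6078 +/- 1.2615i.
  For a conjugate pair |z|^2 = z * conj(z) = (product of roots) = c/a = 1/(0.51) = 1.960784, so |z| = sqrt(1.960784) = 1.4003 for both roots.
Moduli of all roots: 4.0000, 1.4003, 1.4003.
All moduli strictly greater than 1? Yes.
Verdict: Stationary.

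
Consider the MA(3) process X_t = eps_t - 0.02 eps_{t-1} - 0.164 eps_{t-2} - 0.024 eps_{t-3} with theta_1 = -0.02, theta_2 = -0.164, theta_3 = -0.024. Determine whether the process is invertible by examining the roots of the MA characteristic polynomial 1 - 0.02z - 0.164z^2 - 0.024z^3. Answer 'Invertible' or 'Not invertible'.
\text{Invertible}

The MA(q) characteristic polynomial is P(z) = 1 - 0.02z - 0.164z^2 - 0.024z^3.
Invertibility requires all roots to lie outside the unit circle, i.e. |z| > 1 for every root.
Degree 3: look for a simple real root z0 first, then factor out (1 - z/z0) and solve the remaining quadratic.
Testing z0 = -5: P(-5) = 1 + (-0.02)(-5) + (-0.164)(-5)^2 + (-0.024)(-5)^3
  = 1 + (0.1) + (-4.1) + (3) = 0.  So z_0 = -5 is a root, |z_0| = 5.
Divide out the factor (1 + 0.2 z) = (1 - z/z0) (since 1/z0 = -0.2):
  P(z) = (1 + 0.2 z)(1 + (-0.22) z + (-0.12) z^2)
  [check: z-coef -0.22 - (-0.2) = -0.02; z^2-coef -0.12 - (-0.2)(-0.22) = -0.164; z^3-coef -(-0.2)(-0.12) = -0.024.]
Remaining roots from the quadratic factor 1 + (-0.22) z + (-0.12) z^2:
  Set 1 + (-0.22) z + (-0.12) z^2 = 0, i.e. a z^2 + b z + c = 0 with a = -0.12, b = -0.22, c = 1.
  Discriminant D = b^2 - 4ac = (-0.22)^2 - 4*(-0.12)*1 = 0.0484 - (-0.48) = 0.5284.
  D >= 0, so the roots are real: z = (-b +/- sqrt(D)) / (2a) = (0.22 +/- 0.726911) / (-0.24).
    z_1 = (0.22 + 0.726911) / (-0.24) = -3.9455,   |z_1| = 3.9455.
    z_2 = (0.22 - 0.726911) / (-0.24) = 2.1121,   |z_2| = 2.1121.
Moduli of all roots: 5.0000, 3.9455, 2.1121.
All moduli strictly greater than 1? Yes.
Verdict: Invertible.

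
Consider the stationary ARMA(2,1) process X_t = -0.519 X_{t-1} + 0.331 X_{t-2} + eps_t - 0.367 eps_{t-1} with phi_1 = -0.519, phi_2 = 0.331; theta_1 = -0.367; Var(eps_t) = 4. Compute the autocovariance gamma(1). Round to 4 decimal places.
\gamma(1) = -17.1099

Multiply the model equation by X_{t-k} and take expectations. With theta_0 = psi_0 = 1 and psi_j the MA(infinity) weights, this gives
  gamma(k) - sum_i phi_i gamma(k-i) = c_k,
  c_k = sigma^2 * sum_{j=k..q} theta_j psi_{j-k}   (c_k = 0 for k > q),
using gamma(-m) = gamma(m).
psi-weights needed (psi_j = theta_j + sum_i phi_i psi_{j-i}):
  psi_1 = theta_1 + phi_1 = -0.367 + (-0.519) = -0.886
Right-hand sides:
  c_0 = sigma^2 (1 + theta_1 psi_1) = 4 * (1 + (-0.367)(-0.886)) = 4 * 1.325162 = 5.300648
  c_1 = sigma^2 theta_1 = 4 * (-0.367) = -1.468
  c_2 = 0
Equations for k = 0, 1, 2 (AR order 2, c_2 = 0):
  (E0) gamma(0) = phi_1 gamma(1) + phi_2 gamma(2) + c_0
  (E1) gamma(1) = phi_1 gamma(0) + phi_2 gamma(1) + c_1
  (E2) gamma(2) = phi_1 gamma(1) + phi_2 gamma(0)
From (E1): gamma(1) = A gamma(0) + B with
  A = phi_1 / (1 - phi_2) = -0.519 / 0.669 = -0.775785,   B = c_1 / (1 - phi_2) = -1.468 / 0.669 = -2.19432.
Insert (E2) into (E0): gamma(0) (1 - phi_2^2) = phi_1 (1 + phi_2) gamma(1) + c_0.
  phi_1 (1 + phi_2) = (-0.519)(1.331) = -0.690789,   1 - phi_2^2 = 0.890439.
Replace gamma(1) by A gamma(0) + B and collect gamma(0):
  gamma(0) [0.890439 - (-0.690789)(-0.775785)] = (-0.690789)(-2.19432) + 5.300648
  gamma(0) * 0.354535 = 6.81646
  gamma(0) = 6.81646 / 0.354535 = 19.226457.
  gamma(1) = A gamma(0) + B = (-0.775785)(19.226457) + (-2.19432) = -17.109912.
Therefore gamma(1) = -17.1099 (to 4 decimal places).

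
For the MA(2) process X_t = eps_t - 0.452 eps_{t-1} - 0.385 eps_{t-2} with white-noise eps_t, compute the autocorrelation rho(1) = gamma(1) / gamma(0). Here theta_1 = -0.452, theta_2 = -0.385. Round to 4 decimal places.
\rho(1) = -0.2055

For an MA(q) process with theta_0 = 1, the autocovariance is
  gamma(k) = sigma^2 * sum_{i=0..q-k} theta_i * theta_{i+k},
and rho(k) = gamma(k) / gamma(0). Sigma^2 cancels.
  numerator   = (1)*(-0.452) + (-0.452)*(-0.385) = -0.27798.
  denominator = (1)^2 + (-0.452)^2 + (-0.385)^2 = 1.352529.
  rho(1) = -0.27798 / 1.352529 = -0.2055.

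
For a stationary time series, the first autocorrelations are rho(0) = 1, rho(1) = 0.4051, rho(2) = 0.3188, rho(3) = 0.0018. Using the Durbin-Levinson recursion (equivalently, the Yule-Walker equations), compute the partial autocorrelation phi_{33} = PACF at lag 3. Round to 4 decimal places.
\phi_{33} = -0.2210

The PACF at lag k is phi_{kk}, the last component of the solution
to the Yule-Walker system G_k phi = r_k where
  (G_k)_{ij} = rho(|i - j|), (r_k)_i = rho(i), i,j = 1..k.
Equivalently, Durbin-Levinson gives phi_{kk} iteratively:
  phi_{11} = rho(1)
  phi_{kk} = [rho(k) - sum_{j=1..k-1} phi_{k-1,j} rho(k-j)]
            / [1 - sum_{j=1..k-1} phi_{k-1,j} rho(j)],
  phi_{k,j} = phi_{k-1,j} - phi_{kk} phi_{k-1,k-j},  j = 1..k-1.
Step k = 1:
  phi_11 = rho(1) = 0.4051.
Step k = 2:
  phi_22 = [rho(2) - phi_11 rho(1)] / [1 - phi_11 rho(1)] = [0.3188 - (0.4051)(0.4051)] / [1 - (0.4051)(0.4051)]
         = 0.15469399 / 0.83589399 = 0.185064.
  Update: phi_21 = phi_11 - phi_22 phi_11 = 0.4051 - (0.185064)(0.4051) = 0.330131.
Step k = 3:
  phi_33 = [rho(3) - phi_21 rho(2) - phi_22 rho(1)] / [1 - phi_21 rho(1) - phi_22 rho(2)]
    numerator   = 0.0018 - (0.330131)(0.3188) - (0.185064)(0.4051) = -0.17841509
    denominator = 1 - (0.330131)(0.4051) - (0.185064)(0.3188) = 0.80726568
  phi_33 = -0.17841509 / 0.80726568 = -0.221.
Therefore phi_{33} = -0.2210.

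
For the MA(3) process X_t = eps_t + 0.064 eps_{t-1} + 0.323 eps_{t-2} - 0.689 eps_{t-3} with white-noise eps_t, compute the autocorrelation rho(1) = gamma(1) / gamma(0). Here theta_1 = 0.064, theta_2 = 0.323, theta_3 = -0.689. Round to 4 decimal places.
\rho(1) = -0.0871

For an MA(q) process with theta_0 = 1, the autocovariance is
  gamma(k) = sigma^2 * sum_{i=0..q-k} theta_i * theta_{i+k},
and rho(k) = gamma(k) / gamma(0). Sigma^2 cancels.
  numerator   = (1)*(0.064) + (0.064)*(0.323) + (0.323)*(-0.689) = -0.137875.
  denominator = (1)^2 + (0.064)^2 + (0.323)^2 + (-0.689)^2 = 1.583146.
  rho(1) = -0.137875 / 1.583146 = -0.0871.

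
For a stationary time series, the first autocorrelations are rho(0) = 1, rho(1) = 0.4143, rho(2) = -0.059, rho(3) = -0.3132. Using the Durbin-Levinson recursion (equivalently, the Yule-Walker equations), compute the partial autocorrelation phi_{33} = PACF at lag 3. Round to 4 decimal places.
\phi_{33} = -0.2180

The PACF at lag k is phi_{kk}, the last component of the solution
to the Yule-Walker system G_k phi = r_k where
  (G_k)_{ij} = rho(|i - j|), (r_k)_i = rho(i), i,j = 1..k.
Equivalently, Durbin-Levinson gives phi_{kk} iteratively:
  phi_{11} = rho(1)
  phi_{kk} = [rho(k) - sum_{j=1..k-1} phi_{k-1,j} rho(k-j)]
            / [1 - sum_{j=1..k-1} phi_{k-1,j} rho(j)],
  phi_{k,j} = phi_{k-1,j} - phi_{kk} phi_{k-1,k-j},  j = 1..k-1.
Step k = 1:
  phi_11 = rho(1) = 0.4143.
Step k = 2:
  phi_22 = [rho(2) - phi_11 rho(1)] / [1 - phi_11 rho(1)] = [-0.059 - (0.4143)(0.4143)] / [1 - (0.4143)(0.4143)]
         = -0.23064449 / 0.82835551 = -0.278437.
  Update: phi_21 = phi_11 - phi_22 phi_11 = 0.4143 - (-0.278437)(0.4143) = 0.529656.
Step k = 3:
  phi_33 = [rho(3) - phi_21 rho(2) - phi_22 rho(1)] / [1 - phi_21 rho(1) - phi_22 rho(2)]
    numerator   = -0.3132 - (0.529656)(-0.059) - (-0.278437)(0.4143) = -0.166594
    denominator = 1 - (0.529656)(0.4143) - (-0.278437)(-0.059) = 0.76413564
  phi_33 = -0.166594 / 0.76413564 = -0.218.
Therefore phi_{33} = -0.2180.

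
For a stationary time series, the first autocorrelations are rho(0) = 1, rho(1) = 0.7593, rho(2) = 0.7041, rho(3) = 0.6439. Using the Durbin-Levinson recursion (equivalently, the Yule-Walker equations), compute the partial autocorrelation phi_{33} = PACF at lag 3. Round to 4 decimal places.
\phi_{33} = 0.1080

The PACF at lag k is phi_{kk}, the last component of the solution
to the Yule-Walker system G_k phi = r_k where
  (G_k)_{ij} = rho(|i - j|), (r_k)_i = rho(i), i,j = 1..k.
Equivalently, Durbin-Levinson gives phi_{kk} iteratively:
  phi_{11} = rho(1)
  phi_{kk} = [rho(k) - sum_{j=1..k-1} phi_{k-1,j} rho(k-j)]
            / [1 - sum_{j=1..k-1} phi_{k-1,j} rho(j)],
  phi_{k,j} = phi_{k-1,j} - phi_{kk} phi_{k-1,k-j},  j = 1..k-1.
Step k = 1:
  phi_11 = rho(1) = 0.7593.
Step k = 2:
  phi_22 = [rho(2) - phi_11 rho(1)] / [1 - phi_11 rho(1)] = [0.7041 - (0.7593)(0.7593)] / [1 - (0.7593)(0.7593)]
         = 0.12756351 / 0.42346351 = 0.301238.
  Update: phi_21 = phi_11 - phi_22 phi_11 = 0.7593 - (0.301238)(0.7593) = 0.53057.
Step k = 3:
  phi_33 = [rho(3) - phi_21 rho(2) - phi_22 rho(1)] / [1 - phi_21 rho(1) - phi_22 rho(2)]
    numerator   = 0.6439 - (0.53057)(0.7041) - (0.301238)(0.7593) = 0.04159555
    denominator = 1 - (0.53057)(0.7593) - (0.301238)(0.7041) = 0.38503647
  phi_33 = 0.04159555 / 0.38503647 = 0.108.
Therefore phi_{33} = 0.1080.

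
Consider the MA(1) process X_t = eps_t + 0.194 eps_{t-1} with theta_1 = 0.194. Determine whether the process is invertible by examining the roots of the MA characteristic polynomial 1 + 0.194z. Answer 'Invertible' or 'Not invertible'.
\text{Invertible}

The MA(q) characteristic polynomial is P(z) = 1 + 0.194z.
Invertibility requires all roots to lie outside the unit circle, i.e. |z| > 1 for every root.
This is linear in z: 1 + (0.194) z = 0  =>  z = -1/(0.194) = -5.154639,  |z| = 5.154639.
Moduli of all roots: 5.1546.
All moduli strictly greater than 1? Yes.
Verdict: Invertible.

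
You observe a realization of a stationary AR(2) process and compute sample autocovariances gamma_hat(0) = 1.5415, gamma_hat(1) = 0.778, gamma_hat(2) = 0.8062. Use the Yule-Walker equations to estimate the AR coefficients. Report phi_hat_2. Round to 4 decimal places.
\hat\phi_{2} = 0.3600

The Yule-Walker equations for an AR(p) process read, in matrix form,
  Gamma_p phi = r_p,   with   (Gamma_p)_{ij} = gamma(|i - j|),
                       (r_p)_i = gamma(i),   i,j = 1..p.
Substitute the sample gammas (Toeplitz matrix and right-hand side of size 2):
  Gamma_p = [[1.5415, 0.778], [0.778, 1.5415]]
  r_p     = [0.778, 0.8062]
Written out:
  1.5415 phi_1 + 0.778 phi_2 = 0.778
  0.778 phi_1 + 1.5415 phi_2 = 0.8062
Solve by Cramer's rule:
  det = gamma(0)^2 - gamma(1)^2 = (1.5415)^2 - (0.778)^2 = 2.37622225 - 0.605284 = 1.77093825
  phi_hat_1 = [gamma(1) gamma(0) - gamma(1) gamma(2)] / det = [(0.778)(1.5415) - (0.778)(0.8062)] / 1.77093825 = 0.5720634 / 1.77093825 = 0.323
  phi_hat_2 = [gamma(0) gamma(2) - gamma(1)^2] / det = [(1.5415)(0.8062) - (0.778)^2] / 1.77093825 = 0.6374733 / 1.77093825 = 0.36
So phi_hat = [0.3230, 0.3600].
Therefore phi_hat_2 = 0.3600.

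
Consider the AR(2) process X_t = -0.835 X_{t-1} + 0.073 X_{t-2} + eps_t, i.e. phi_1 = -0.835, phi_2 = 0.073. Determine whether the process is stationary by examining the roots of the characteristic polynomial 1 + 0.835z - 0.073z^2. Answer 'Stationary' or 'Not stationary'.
\text{Stationary}

The AR(p) characteristic polynomial is P(z) = 1 + 0.835z - 0.073z^2.
Stationarity requires all roots to lie outside the unit circle, i.e. |z| > 1 for every root.
Set 1 + (0.835) z + (-0.073) z^2 = 0, i.e. a z^2 + b z + c = 0 with a = -0.073, b = 0.835, c = 1.
Discriminant D = b^2 - 4ac = (0.835)^2 - 4*(-0.073)*1 = 0.697225 - (-0.292) = 0.989225.
D >= 0, so the roots are real: z = (-b +/- sqrt(D)) / (2a) = (-0.835 +/- 0.994598) / (-0.146).
  z_1 = (-0.835 + 0.994598) / (-0.146) = -1.0931,   |z_1| = 1.0931.
  z_2 = (-0.835 - 0.994598) / (-0.146) = 12.5315,   |z_2| = 12.5315.
Moduli of all roots: 1.0931, 12.5315.
All moduli strictly greater than 1? Yes.
Verdict: Stationary.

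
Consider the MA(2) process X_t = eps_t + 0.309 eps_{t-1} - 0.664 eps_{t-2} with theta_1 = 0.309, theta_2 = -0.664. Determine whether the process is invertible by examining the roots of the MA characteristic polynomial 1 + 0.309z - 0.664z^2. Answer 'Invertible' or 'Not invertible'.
\text{Invertible}

The MA(q) characteristic polynomial is P(z) = 1 + 0.309z - 0.664z^2.
Invertibility requires all roots to lie outside the unit circle, i.e. |z| > 1 for every root.
Set 1 + (0.309) z + (-0.664) z^2 = 0, i.e. a z^2 + b z + c = 0 with a = -0.664, b = 0.309, c = 1.
Discriminant D = b^2 - 4ac = (0.309)^2 - 4*(-0.664)*1 = 0.095481 - (-2.656) = 2.751481.
D >= 0, so the roots are real: z = (-b +/- sqrt(D)) / (2a) = (-0.309 +/- 1.658759) / (-1.328).
  z_1 = (-0.309 + 1.658759) / (-1.328) = -1.0164,   |z_1| = 1.0164.
  z_2 = (-0.309 - 1.658759) / (-1.328) = 1.4817,   |z_2| = 1.4817.
Moduli of all roots: 1.0164, 1.4817.
All moduli strictly greater than 1? Yes.
Verdict: Invertible.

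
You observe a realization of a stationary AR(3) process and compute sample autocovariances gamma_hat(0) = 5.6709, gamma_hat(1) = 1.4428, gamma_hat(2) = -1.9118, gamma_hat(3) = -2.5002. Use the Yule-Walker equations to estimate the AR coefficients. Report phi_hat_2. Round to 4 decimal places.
\hat\phi_{2} = -0.3300

The Yule-Walker equations for an AR(p) process read, in matrix form,
  Gamma_p phi = r_p,   with   (Gamma_p)_{ij} = gamma(|i - j|),
                       (r_p)_i = gamma(i),   i,j = 1..p.
Substitute the sample gammas (Toeplitz matrix and right-hand side of size 3):
  Gamma_p = [[5.6709, 1.4428, -1.9118], [1.4428, 5.6709, 1.4428], [-1.9118, 1.4428, 5.6709]]
  r_p     = [1.4428, -1.9118, -2.5002]
Written out (R1..R3):
  (R1) 5.6709 phi_1 + 1.4428 phi_2 - 1.9118 phi_3 = 1.4428
  (R2) 1.4428 phi_1 + 5.6709 phi_2 + 1.4428 phi_3 = -1.9118
  (R3) -1.9118 phi_1 + 1.4428 phi_2 + 5.6709 phi_3 = -2.5002
Gaussian elimination:
  R2 <- R2 - (1.4428/5.6709) R1 = R2 - (0.254422) R1:  5.30382 phi_2 + 1.929203 phi_3 = -2.27888
  R3 <- R3 - (-1.9118/5.6709) R1 = R3 - (-0.337125) R1:  1.929203 phi_2 + 5.026385 phi_3 = -2.013797
  R3 <- R3 - (1.929203/5.30382) R2 = R3 - (0.363738) R2:  4.32466 phi_3 = -1.18488
Back-substitution:
  phi_hat_3 = -1.18488 / 4.32466 = -0.273982
  phi_hat_2 = (-2.27888 - (1.929203)(-0.273982)) / 5.30382 = -0.33001
  phi_hat_1 = (1.4428 - (1.4428)(-0.33001) - (-1.9118)(-0.273982)) / 5.6709 = 0.246017
So phi_hat = [0.2460, -0.3300, -0.2740].
Therefore phi_hat_2 = -0.3300.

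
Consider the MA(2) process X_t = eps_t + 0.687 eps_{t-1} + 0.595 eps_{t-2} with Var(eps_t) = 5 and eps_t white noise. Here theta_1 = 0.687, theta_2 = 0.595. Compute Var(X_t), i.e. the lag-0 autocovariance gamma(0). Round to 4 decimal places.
\gamma(0) = 9.1300

For an MA(q) process X_t = eps_t + sum_i theta_i eps_{t-i} with
Var(eps_t) = sigma^2, the variance is
  gamma(0) = sigma^2 * (1 + sum_i theta_i^2).
  sum_i theta_i^2 = (0.687)^2 + (0.595)^2 = 0.471969 + 0.354025 = 0.825994.
  gamma(0) = 5 * (1 + 0.825994) = 5 * 1.825994 = 9.12997, which rounds to 9.1300.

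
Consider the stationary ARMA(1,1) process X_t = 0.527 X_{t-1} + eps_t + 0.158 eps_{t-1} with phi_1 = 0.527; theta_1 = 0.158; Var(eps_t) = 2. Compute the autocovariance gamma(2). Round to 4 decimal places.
\gamma(2) = 1.0828

Multiply the model equation by X_{t-k} and take expectations. With theta_0 = psi_0 = 1 and psi_j the MA(infinity) weights, this gives
  gamma(k) - sum_i phi_i gamma(k-i) = c_k,
  c_k = sigma^2 * sum_{j=k..q} theta_j psi_{j-k}   (c_k = 0 for k > q),
using gamma(-m) = gamma(m).
psi-weights needed (psi_j = theta_j + sum_i phi_i psi_{j-i}):
  psi_1 = theta_1 + phi_1 = 0.158 + (0.527) = 0.685
Right-hand sides:
  c_0 = sigma^2 (1 + theta_1 psi_1) = 2 * (1 + (0.158)(0.685)) = 2 * 1.10823 = 2.21646
  c_1 = sigma^2 theta_1 = 2 * (0.158) = 0.316
  c_2 = 0
Equations for k = 0 and k = 1 (AR order 1):
  gamma(0) = phi_1 gamma(1) + c_0
  gamma(1) = phi_1 gamma(0) + c_1
Substituting the second into the first: gamma(0) (1 - phi_1^2) = c_0 + phi_1 c_1, so
  gamma(0) = (c_0 + phi_1 c_1) / (1 - phi_1^2) = (2.21646 + (0.527)(0.316)) / (1 - (0.527)^2) = 2.382992 / 0.722271 = 3.299305.
  gamma(1) = phi_1 gamma(0) + c_1 = (0.527)(3.299305) + (0.316) = 2.054734.
For k = 2 (> q): gamma(2) = phi_1 gamma(1) = (0.527)(2.054734) = 1.082845.
Therefore gamma(2) = 1.0828 (to 4 decimal places).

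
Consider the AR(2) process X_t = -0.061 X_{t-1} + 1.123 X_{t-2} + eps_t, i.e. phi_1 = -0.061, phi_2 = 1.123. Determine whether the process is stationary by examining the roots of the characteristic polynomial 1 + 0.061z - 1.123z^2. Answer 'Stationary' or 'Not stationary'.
\text{Not stationary}

The AR(p) characteristic polynomial is P(z) = 1 + 0.061z - 1.123z^2.
Stationarity requires all roots to lie outside the unit circle, i.e. |z| > 1 for every root.
Set 1 + (0.061) z + (-1.123) z^2 = 0, i.e. a z^2 + b z + c = 0 with a = -1.123, b = 0.061, c = 1.
Discriminant D = b^2 - 4ac = (0.061)^2 - 4*(-1.123)*1 = 0.003721 - (-4.492) = 4.495721.
D >= 0, so the roots are real: z = (-b +/- sqrt(D)) / (2a) = (-0.061 +/- 2.120312) / (-2.246).
  z_1 = (-0.061 + 2.120312) / (-2.246) = -0.9169,   |z_1| = 0.9169.
  z_2 = (-0.061 - 2.120312) / (-2.246) = 0.9712,   |z_2| = 0.9712.
Moduli of all roots: 0.9169, 0.9712.
All moduli strictly greater than 1? No.
Verdict: Not stationary.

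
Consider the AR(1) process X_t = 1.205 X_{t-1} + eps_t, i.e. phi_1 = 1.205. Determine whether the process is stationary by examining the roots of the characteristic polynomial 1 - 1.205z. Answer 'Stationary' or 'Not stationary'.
\text{Not stationary}

The AR(p) characteristic polynomial is P(z) = 1 - 1.205z.
Stationarity requires all roots to lie outside the unit circle, i.e. |z| > 1 for every root.
This is linear in z: 1 + (-1.205) z = 0  =>  z = -1/(-1.205) = 0.829876,  |z| = 0.829876.
Moduli of all roots: 0.8299.
All moduli strictly greater than 1? No.
Verdict: Not stationary.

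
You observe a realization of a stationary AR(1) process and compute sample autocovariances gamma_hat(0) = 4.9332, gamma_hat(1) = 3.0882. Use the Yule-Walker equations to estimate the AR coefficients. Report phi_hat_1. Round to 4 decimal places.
\hat\phi_{1} = 0.6260

The Yule-Walker equations for an AR(p) process read, in matrix form,
  Gamma_p phi = r_p,   with   (Gamma_p)_{ij} = gamma(|i - j|),
                       (r_p)_i = gamma(i),   i,j = 1..p.
Substitute the sample gammas (Toeplitz matrix and right-hand side of size 1):
  Gamma_p = [[4.9332]]
  r_p     = [3.0882]
With p = 1 this is the single equation gamma(0) phi_1 = gamma(1):
  phi_hat_1 = gamma(1) / gamma(0) = 3.0882 / 4.9332 = 0.6260.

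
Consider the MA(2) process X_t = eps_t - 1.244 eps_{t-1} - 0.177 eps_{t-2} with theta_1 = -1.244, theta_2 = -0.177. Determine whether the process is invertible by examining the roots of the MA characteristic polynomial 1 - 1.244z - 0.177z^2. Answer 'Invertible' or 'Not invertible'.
\text{Not invertible}

The MA(q) characteristic polynomial is P(z) = 1 - 1.244z - 0.177z^2.
Invertibility requires all roots to lie outside the unit circle, i.e. |z| > 1 for every root.
Set 1 + (-1.244) z + (-0.177) z^2 = 0, i.e. a z^2 + b z + c = 0 with a = -0.177, b = -1.244, c = 1.
Discriminant D = b^2 - 4ac = (-1.244)^2 - 4*(-0.177)*1 = 1.547536 - (-0.708) = 2.255536.
D >= 0, so the roots are real: z = (-b +/- sqrt(D)) / (2a) = (1.244 +/- 1.501844) / (-0.354).
  z_1 = (1.244 + 1.501844) / (-0.354) = -7.7566,   |z_1| = 7.7566.
  z_2 = (1.244 - 1.501844) / (-0.354) = 0.7284,   |z_2| = 0.7284.
Moduli of all roots: 7.7566, 0.7284.
All moduli strictly greater than 1? No.
Verdict: Not invertible.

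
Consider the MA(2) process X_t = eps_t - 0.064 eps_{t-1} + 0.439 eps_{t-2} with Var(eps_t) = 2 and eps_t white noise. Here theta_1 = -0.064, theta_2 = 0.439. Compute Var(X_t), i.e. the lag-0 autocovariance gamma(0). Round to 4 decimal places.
\gamma(0) = 2.3936

For an MA(q) process X_t = eps_t + sum_i theta_i eps_{t-i} with
Var(eps_t) = sigma^2, the variance is
  gamma(0) = sigma^2 * (1 + sum_i theta_i^2).
  sum_i theta_i^2 = (-0.064)^2 + (0.439)^2 = 0.004096 + 0.192721 = 0.196817.
  gamma(0) = 2 * (1 + 0.196817) = 2 * 1.196817 = 2.393634, which rounds to 2.3936.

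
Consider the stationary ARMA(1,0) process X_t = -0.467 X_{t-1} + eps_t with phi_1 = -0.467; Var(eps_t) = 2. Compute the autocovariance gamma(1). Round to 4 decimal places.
\gamma(1) = -1.1945

Multiply the model equation by X_{t-k} and take expectations. With theta_0 = psi_0 = 1 and psi_j the MA(infinity) weights, this gives
  gamma(k) - sum_i phi_i gamma(k-i) = c_k,
  c_k = sigma^2 * sum_{j=k..q} theta_j psi_{j-k}   (c_k = 0 for k > q),
using gamma(-m) = gamma(m).
Pure AR (q = 0): c_0 = sigma^2 = 2, c_k = 0 for k >= 1.
Equations for k = 0 and k = 1 (AR order 1):
  gamma(0) = phi_1 gamma(1) + c_0
  gamma(1) = phi_1 gamma(0) + c_1
Substituting the second into the first: gamma(0) (1 - phi_1^2) = c_0 + phi_1 c_1, so
  gamma(0) = c_0 / (1 - phi_1^2) = 2 / (1 - (-0.467)^2) = 2 / 0.781911 = 2.557836.
  gamma(1) = phi_1 gamma(0) = (-0.467)(2.557836) = -1.194509.
Therefore gamma(1) = -1.1945 (to 4 decimal places).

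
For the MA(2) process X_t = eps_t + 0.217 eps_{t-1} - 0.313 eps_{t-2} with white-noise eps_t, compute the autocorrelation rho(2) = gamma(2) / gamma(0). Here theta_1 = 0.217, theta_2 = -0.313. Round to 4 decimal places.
\rho(2) = -0.2733

For an MA(q) process with theta_0 = 1, the autocovariance is
  gamma(k) = sigma^2 * sum_{i=0..q-k} theta_i * theta_{i+k},
and rho(k) = gamma(k) / gamma(0). Sigma^2 cancels.
  numerator   = (1)*(-0.313) = -0.313.
  denominator = (1)^2 + (0.217)^2 + (-0.313)^2 = 1.145058.
  rho(2) = -0.313 / 1.145058 = -0.2733.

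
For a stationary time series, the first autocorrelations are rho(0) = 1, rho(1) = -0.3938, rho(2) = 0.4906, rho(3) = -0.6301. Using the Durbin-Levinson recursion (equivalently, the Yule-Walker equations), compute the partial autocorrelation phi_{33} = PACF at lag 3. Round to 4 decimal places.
\phi_{33} = -0.5020

The PACF at lag k is phi_{kk}, the last component of the solution
to the Yule-Walker system G_k phi = r_k where
  (G_k)_{ij} = rho(|i - j|), (r_k)_i = rho(i), i,j = 1..k.
Equivalently, Durbin-Levinson gives phi_{kk} iteratively:
  phi_{11} = rho(1)
  phi_{kk} = [rho(k) - sum_{j=1..k-1} phi_{k-1,j} rho(k-j)]
            / [1 - sum_{j=1..k-1} phi_{k-1,j} rho(j)],
  phi_{k,j} = phi_{k-1,j} - phi_{kk} phi_{k-1,k-j},  j = 1..k-1.
Step k = 1:
  phi_11 = rho(1) = -0.3938.
Step k = 2:
  phi_22 = [rho(2) - phi_11 rho(1)] / [1 - phi_11 rho(1)] = [0.4906 - (-0.3938)(-0.3938)] / [1 - (-0.3938)(-0.3938)]
         = 0.33552156 / 0.84492156 = 0.397104.
  Update: phi_21 = phi_11 - phi_22 phi_11 = -0.3938 - (0.397104)(-0.3938) = -0.237421.
Step k = 3:
  phi_33 = [rho(3) - phi_21 rho(2) - phi_22 rho(1)] / [1 - phi_21 rho(1) - phi_22 rho(2)]
    numerator   = -0.6301 - (-0.237421)(0.4906) - (0.397104)(-0.3938) = -0.35724202
    denominator = 1 - (-0.237421)(-0.3938) - (0.397104)(0.4906) = 0.71168467
  phi_33 = -0.35724202 / 0.71168467 = -0.502.
Therefore phi_{33} = -0.5020.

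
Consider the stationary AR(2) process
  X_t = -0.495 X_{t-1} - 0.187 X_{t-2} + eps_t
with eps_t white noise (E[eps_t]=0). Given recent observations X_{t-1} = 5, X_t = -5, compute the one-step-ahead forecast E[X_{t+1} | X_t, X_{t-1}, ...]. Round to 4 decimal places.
E[X_{t+1} \mid \mathcal F_t] = 1.5400

For an AR(p) model X_t = c + sum_i phi_i X_{t-i} + eps_t, the
one-step-ahead conditional mean is
  E[X_{t+1} | X_t, ...] = c + sum_i phi_i X_{t+1-i}.
Substitute known values:
  E[X_{t+1} | ...] = (-0.495) * (-5) + (-0.187) * (5)
                   = 1.5400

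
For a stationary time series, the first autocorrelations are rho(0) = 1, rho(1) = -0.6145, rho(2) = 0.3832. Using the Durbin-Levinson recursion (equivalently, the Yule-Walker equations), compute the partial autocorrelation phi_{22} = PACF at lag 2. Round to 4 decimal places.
\phi_{22} = 0.0090

The PACF at lag k is phi_{kk}, the last component of the solution
to the Yule-Walker system G_k phi = r_k where
  (G_k)_{ij} = rho(|i - j|), (r_k)_i = rho(i), i,j = 1..k.
Equivalently, Durbin-Levinson gives phi_{kk} iteratively:
  phi_{11} = rho(1)
  phi_{kk} = [rho(k) - sum_{j=1..k-1} phi_{k-1,j} rho(k-j)]
            / [1 - sum_{j=1..k-1} phi_{k-1,j} rho(j)],
  phi_{k,j} = phi_{k-1,j} - phi_{kk} phi_{k-1,k-j},  j = 1..k-1.
Step k = 1:
  phi_11 = rho(1) = -0.6145.
Step k = 2:
  phi_22 = [rho(2) - phi_11 rho(1)] / [1 - phi_11 rho(1)] = [0.3832 - (-0.6145)(-0.6145)] / [1 - (-0.6145)(-0.6145)]
         = 0.00558975 / 0.62238975 = 0.009.
Therefore phi_{22} = 0.0090.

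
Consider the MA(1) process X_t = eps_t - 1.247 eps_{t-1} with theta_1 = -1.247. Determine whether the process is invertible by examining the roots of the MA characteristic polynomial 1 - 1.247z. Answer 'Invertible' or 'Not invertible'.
\text{Not invertible}

The MA(q) characteristic polynomial is P(z) = 1 - 1.247z.
Invertibility requires all roots to lie outside the unit circle, i.e. |z| > 1 for every root.
This is linear in z: 1 + (-1.247) z = 0  =>  z = -1/(-1.247) = 0.801925,  |z| = 0.801925.
Moduli of all roots: 0.8019.
All moduli strictly greater than 1? No.
Verdict: Not invertible.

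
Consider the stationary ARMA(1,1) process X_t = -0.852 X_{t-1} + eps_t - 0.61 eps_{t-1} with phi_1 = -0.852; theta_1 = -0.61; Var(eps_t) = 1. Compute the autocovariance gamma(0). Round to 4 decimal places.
\gamma(0) = 8.7982

Multiply the model equation by X_{t-k} and take expectations. With theta_0 = psi_0 = 1 and psi_j the MA(infinity) weights, this gives
  gamma(k) - sum_i phi_i gamma(k-i) = c_k,
  c_k = sigma^2 * sum_{j=k..q} theta_j psi_{j-k}   (c_k = 0 for k > q),
using gamma(-m) = gamma(m).
psi-weights needed (psi_j = theta_j + sum_i phi_i psi_{j-i}):
  psi_1 = theta_1 + phi_1 = -0.61 + (-0.852) = -1.462
Right-hand sides:
  c_0 = sigma^2 (1 + theta_1 psi_1) = 1 * (1 + (-0.61)(-1.462)) = 1 * 1.89182 = 1.89182
  c_1 = sigma^2 theta_1 = 1 * (-0.61) = -0.61
  c_2 = 0
Equations for k = 0 and k = 1 (AR order 1):
  gamma(0) = phi_1 gamma(1) + c_0
  gamma(1) = phi_1 gamma(0) + c_1
Substituting the second into the first: gamma(0) (1 - phi_1^2) = c_0 + phi_1 c_1, so
  gamma(0) = (c_0 + phi_1 c_1) / (1 - phi_1^2) = (1.89182 + (-0.852)(-0.61)) / (1 - (-0.852)^2) = 2.41154 / 0.274096 = 8.798158.
Therefore gamma(0) = 8.7982 (to 4 decimal places).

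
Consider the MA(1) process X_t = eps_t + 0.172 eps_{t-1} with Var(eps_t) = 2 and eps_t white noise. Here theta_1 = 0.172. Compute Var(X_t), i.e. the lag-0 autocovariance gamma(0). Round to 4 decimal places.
\gamma(0) = 2.0592

For an MA(q) process X_t = eps_t + sum_i theta_i eps_{t-i} with
Var(eps_t) = sigma^2, the variance is
  gamma(0) = sigma^2 * (1 + sum_i theta_i^2).
  sum_i theta_i^2 = (0.172)^2 = 0.029584.
  gamma(0) = 2 * (1 + 0.029584) = 2 * 1.029584 = 2.059168, which rounds to 2.0592.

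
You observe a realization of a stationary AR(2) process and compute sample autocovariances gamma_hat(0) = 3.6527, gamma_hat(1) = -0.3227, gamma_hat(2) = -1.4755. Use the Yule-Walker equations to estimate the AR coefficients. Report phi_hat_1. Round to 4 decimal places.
\hat\phi_{1} = -0.1250

The Yule-Walker equations for an AR(p) process read, in matrix form,
  Gamma_p phi = r_p,   with   (Gamma_p)_{ij} = gamma(|i - j|),
                       (r_p)_i = gamma(i),   i,j = 1..p.
Substitute the sample gammas (Toeplitz matrix and right-hand side of size 2):
  Gamma_p = [[3.6527, -0.3227], [-0.3227, 3.6527]]
  r_p     = [-0.3227, -1.4755]
Written out:
  3.6527 phi_1 - 0.3227 phi_2 = -0.3227
  -0.3227 phi_1 + 3.6527 phi_2 = -1.4755
Solve by Cramer's rule:
  det = gamma(0)^2 - gamma(1)^2 = (3.6527)^2 - (-0.3227)^2 = 13.34221729 - 0.10413529 = 13.238082
  phi_hat_1 = [gamma(1) gamma(0) - gamma(1) gamma(2)] / det = [(-0.3227)(3.6527) - (-0.3227)(-1.4755)] / 13.238082 = -1.65487014 / 13.238082 = -0.125
  phi_hat_2 = [gamma(0) gamma(2) - gamma(1)^2] / det = [(3.6527)(-1.4755) - (-0.3227)^2] / 13.238082 = -5.49369414 / 13.238082 = -0.415
So phi_hat = [-0.1250, -0.4150].
Therefore phi_hat_1 = -0.1250.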